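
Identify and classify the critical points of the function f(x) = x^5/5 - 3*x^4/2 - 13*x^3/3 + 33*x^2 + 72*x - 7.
f'(x) = x^4 - 6*x^3 - 13*x^2 + 66*x + 72

Solve f'(x) = 0:
  Factor: x^4 - 6*x^3 - 13*x^2 + 66*x + 72 = (x - 6)*(x - 4)*(x + 1)*(x + 3) = 0.
  ⇒ x = -3, -1, 4, 6

f''(x) = 4*x^3 - 18*x^2 - 26*x + 66
Second-derivative test at each critical point:
  f''(-3) = -126 < 0 → local maximum
  f''(-1) = 70 > 0 → local minimum
  f''(4) = -70 < 0 → local maximum
  f''(6) = 126 > 0 → local minimum

Critical points: x = -3 (local maximum); x = -1 (local minimum); x = 4 (local maximum); x = 6 (local minimum)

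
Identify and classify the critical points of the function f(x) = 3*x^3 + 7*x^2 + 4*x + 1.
f'(x) = 9*x^2 + 14*x + 4

Solve f'(x) = 0:
  9*x^2 + 14*x + 4 = 0 has no rational roots; quadratic formula: x = (-14 ± √52)/18.
  ⇒ x = -7/9 - sqrt(13)/9 ≈ -1.1784, -7/9 + sqrt(13)/9 ≈ -0.3772

f''(x) = 18*x + 14
Second-derivative test at each critical point:
  f''(-1.1784) = -7.2111 < 0 → local maximum
  f''(-0.3772) = 7.2111 > 0 → local minimum

Critical points: x = -7/9 - sqrt(13)/9 ≈ -1.1784 (local maximum); x = -7/9 + sqrt(13)/9 ≈ -0.3772 (local minimum)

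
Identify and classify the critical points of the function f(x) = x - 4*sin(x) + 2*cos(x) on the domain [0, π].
f'(x) = -2*sin(x) - 4*cos(x) + 1

Solve f'(x) = 0 on [0, π]:
  f'(x) = 0 ⇔ -2*sin(x) - 4*cos(x) = -1. Write the left side as R·cos(x + φ) with R = √((-4)² + 2²) = 2*sqrt(5), cos φ = -2*sqrt(5)/5, sin φ = sqrt(5)/5; then cos(x + φ) = -sqrt(5)/10. Solve for x and keep the solutions lying in [0, π].
  ⇒ x = atan((1 + 2*sqrt(19))/(2 - sqrt(19))) + pi ≈ 1.8089

f''(x) = 4*sin(x) - 2*cos(x)
Second-derivative test at each critical point:
  f''(1.8089) = 4.3589 > 0 → local minimum

Critical points: x = atan((1 + 2*sqrt(19))/(2 - sqrt(19))) + pi ≈ 1.8089 (local minimum)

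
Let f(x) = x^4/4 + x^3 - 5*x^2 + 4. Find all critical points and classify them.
f'(x) = x*(x^2 + 3*x - 10)

Solve f'(x) = 0:
  Factor: x^3 + 3*x^2 - 10*x = x*(x - 2)*(x + 5) = 0.
  ⇒ x = -5, 0, 2

f''(x) = 3*x^2 + 6*x - 10
Second-derivative test at each critical point:
  f''(-5) = 35 > 0 → local minimum
  f''(0) = -10 < 0 → local maximum
  f''(2) = 14 > 0 → local minimum

Critical points: x = -5 (local minimum); x = 0 (local maximum); x = 2 (local minimum)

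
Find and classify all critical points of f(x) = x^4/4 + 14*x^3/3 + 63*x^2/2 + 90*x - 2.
f'(x) = x^3 + 14*x^2 + 63*x + 90

Solve f'(x) = 0:
  Factor: x^3 + 14*x^2 + 63*x + 90 = (x + 3)*(x + 5)*(x + 6) = 0.
  ⇒ x = -6, -5, -3

f''(x) = 3*x^2 + 28*x + 63
Second-derivative test at each critical point:
  f''(-6) = 3 > 0 → local minimum
  f''(-5) = -2 < 0 → local maximum
  f''(-3) = 6 > 0 → local minimum

Critical points: x = -6 (local minimum); x = -5 (local maximum); x = -3 (local minimum)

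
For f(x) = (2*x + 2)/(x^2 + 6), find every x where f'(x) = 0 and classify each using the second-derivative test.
f'(x) = 2*(x^2 - 2*x*(x + 1) + 6)/(x^2 + 6)^2

Solve f'(x) = 0:
  f'(x) = -2*(x^2 + 2*x - 6)/(x^2 + 6)^2; the denominator is positive wherever f is defined, so f'(x) = 0 ⇔ -2*x^2 - 4*x + 12 = 0.
  Factor: -2*x^2 - 4*x + 12 = -2*(x^2 + 2*x - 6); x^2 + 2*x - 6 = 0 has no rational roots; quadratic formula: x = (-2 ± √28)/2.
  ⇒ x = -sqrt(7) - 1 ≈ -3.6458, -1 + sqrt(7) ≈ 1.6458

f''(x) = 4*(4*x^2*(x + 1) - (3*x + 1)*(x^2 + 6))/(x^2 + 6)^3
Second-derivative test at each critical point:
  f''(-3.6458) = 0.0284 > 0 → local minimum
  f''(1.6458) = -0.1395 < 0 → local maximum

Critical points: x = -sqrt(7) - 1 ≈ -3.6458 (local minimum); x = -1 + sqrt(7) ≈ 1.6458 (local maximum)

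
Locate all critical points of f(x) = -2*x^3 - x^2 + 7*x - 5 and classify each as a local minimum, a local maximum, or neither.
f'(x) = -6*x^2 - 2*x + 7

Solve f'(x) = 0:
  6*x^2 + 2*x - 7 = 0 has no rational roots; quadratic formula: x = (-2 ± √172)/12.
  ⇒ x = -sqrt(43)/6 - 1/6 ≈ -1.2596, -1/6 + sqrt(43)/6 ≈ 0.9262

f''(x) = -12*x - 2
Second-derivative test at each critical point:
  f''(-1.2596) = 13.1149 > 0 → local minimum
  f''(0.9262) = -13.1149 < 0 → local maximum

Critical points: x = -sqrt(43)/6 - 1/6 ≈ -1.2596 (local minimum); x = -1/6 + sqrt(43)/6 ≈ 0.9262 (local maximum)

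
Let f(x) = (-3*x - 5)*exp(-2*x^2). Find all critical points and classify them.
f'(x) = (4*x*(3*x + 5) - 3)*exp(-2*x^2)

Solve f'(x) = 0:
  f'(x) = (12*x^2 + 20*x - 3)·exp(-2*x^2) and exp(-2*x^2) > 0 for every x, so f'(x) = 0 ⇔ 12*x^2 + 20*x - 3 = 0.
  12*x^2 + 20*x - 3 = 0 has no rational roots; quadratic formula: x = (-20 ± √544)/24.
  ⇒ x = -sqrt(34)/6 - 5/6 ≈ -1.8052, -5/6 + sqrt(34)/6 ≈ 0.1385

f''(x) = 4*(-12*x^3 - 20*x^2 + 9*x + 5)*exp(-2*x^2)
Second-derivative test at each critical point:
  f''(-1.8052) = -0.0345 < 0 → local maximum
  f''(0.1385) = 22.4460 > 0 → local minimum

Critical points: x = -sqrt(34)/6 - 5/6 ≈ -1.8052 (local maximum); x = -5/6 + sqrt(34)/6 ≈ 0.1385 (local minimum)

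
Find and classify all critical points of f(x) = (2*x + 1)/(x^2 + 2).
f'(x) = 2*(-x^2 - x + 2)/(x^4 + 4*x^2 + 4)

Solve f'(x) = 0:
  f'(x) = -2*(x - 1)*(x + 2)/(x^2 + 2)^2; the denominator is positive wherever f is defined, so f'(x) = 0 ⇔ -2*x^2 - 2*x + 4 = 0.
  Factor: -2*x^2 - 2*x + 4 = -2*(x - 1)*(x + 2) = 0.
  ⇒ x = -2, 1

f''(x) = 2*(4*x^2*(2*x + 1) - (6*x + 1)*(x^2 + 2))/(x^2 + 2)^3
Second-derivative test at each critical point:
  f''(-2) = 1/6 > 0 → local minimum
  f''(1) = -2/3 < 0 → local maximum

Critical points: x = -2 (local minimum); x = 1 (local maximum)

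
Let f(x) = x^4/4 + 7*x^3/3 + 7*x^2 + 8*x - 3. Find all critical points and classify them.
f'(x) = x^3 + 7*x^2 + 14*x + 8

Solve f'(x) = 0:
  Factor: x^3 + 7*x^2 + 14*x + 8 = (x + 1)*(x + 2)*(x + 4) = 0.
  ⇒ x = -4, -2, -1

f''(x) = 3*x^2 + 14*x + 14
Second-derivative test at each critical point:
  f''(-4) = 6 > 0 → local minimum
  f''(-2) = -2 < 0 → local maximum
  f''(-1) = 3 > 0 → local minimum

Critical points: x = -4 (local minimum); x = -2 (local maximum); x = -1 (local minimum)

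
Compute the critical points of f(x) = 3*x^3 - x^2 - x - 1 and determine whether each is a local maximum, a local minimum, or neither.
f'(x) = 9*x^2 - 2*x - 1

Solve f'(x) = 0:
  9*x^2 - 2*x - 1 = 0 has no rational roots; quadratic formula: x = (2 ± √40)/18.
  ⇒ x = 1/9 - sqrt(10)/9 ≈ -0.2403, 1/9 + sqrt(10)/9 ≈ 0.4625

f''(x) = 18*x - 2
Second-derivative test at each critical point:
  f''(-0.2403) = -6.3246 < 0 → local maximum
  f''(0.4625) = 6.3246 > 0 → local minimum

Critical points: x = 1/9 - sqrt(10)/9 ≈ -0.2403 (local maximum); x = 1/9 + sqrt(10)/9 ≈ 0.4625 (local minimum)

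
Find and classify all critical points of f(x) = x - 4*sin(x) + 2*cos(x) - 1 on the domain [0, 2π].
f'(x) = -2*sin(x) - 4*cos(x) + 1

Solve f'(x) = 0 on [0, 2π]:
  f'(x) = 0 ⇔ -2*sin(x) - 4*cos(x) = -1. Write the left side as R·cos(x + φ) with R = √((-4)² + 2²) = 2*sqrt(5), cos φ = -2*sqrt(5)/5, sin φ = sqrt(5)/5; then cos(x + φ) = -sqrt(5)/10. Solve for x and keep the solutions lying in [0, 2π].
  ⇒ x = atan((1 + 2*sqrt(19))/(2 - sqrt(19))) + pi ≈ 1.8089, atan((1 - 2*sqrt(19))/(2 + sqrt(19))) + 2*pi ≈ 5.4015

f''(x) = 4*sin(x) - 2*cos(x)
Second-derivative test at each critical point:
  f''(1.8089) = 4.3589 > 0 → local minimum
  f''(5.4015) = -4.3589 < 0 → local maximum

Critical points: x = atan((1 + 2*sqrt(19))/(2 - sqrt(19))) + pi ≈ 1.8089 (local minimum); x = atan((1 - 2*sqrt(19))/(2 + sqrt(19))) + 2*pi ≈ 5.4015 (local maximum)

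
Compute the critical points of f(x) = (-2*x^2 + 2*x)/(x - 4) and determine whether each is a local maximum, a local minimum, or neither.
f'(x) = 2*(-x^2 + 8*x - 4)/(x^2 - 8*x + 16)

Solve f'(x) = 0:
  f'(x) = -2*(x^2 - 8*x + 4)/(x - 4)^2; the denominator is positive wherever f is defined, so f'(x) = 0 ⇔ -2*x^2 + 16*x - 8 = 0.
  Factor: -2*x^2 + 16*x - 8 = -2*(x^2 - 8*x + 4); x^2 - 8*x + 4 = 0 has no rational roots; quadratic formula: x = (8 ± √48)/2.
  ⇒ x = 4 - 2*sqrt(3) ≈ 0.5359, 2*sqrt(3) + 4 ≈ 7.4641

f''(x) = -48/(x^3 - 12*x^2 + 48*x - 64)
Second-derivative test at each critical point:
  f''(0.5359) = 1.1547 > 0 → local minimum
  f''(7.4641) = -1.1547 < 0 → local maximum

Critical points: x = 4 - 2*sqrt(3) ≈ 0.5359 (local minimum); x = 2*sqrt(3) + 4 ≈ 7.4641 (local maximum)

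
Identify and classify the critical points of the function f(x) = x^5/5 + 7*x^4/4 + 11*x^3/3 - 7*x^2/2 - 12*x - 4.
f'(x) = x^4 + 7*x^3 + 11*x^2 - 7*x - 12

Solve f'(x) = 0:
  Factor: x^4 + 7*x^3 + 11*x^2 - 7*x - 12 = (x - 1)*(x + 1)*(x + 3)*(x + 4) = 0.
  ⇒ x = -4, -3, -1, 1

f''(x) = 4*x^3 + 21*x^2 + 22*x - 7
Second-derivative test at each critical point:
  f''(-4) = -15 < 0 → local maximum
  f''(-3) = 8 > 0 → local minimum
  f''(-1) = -12 < 0 → local maximum
  f''(1) = 40 > 0 → local minimum

Critical points: x = -4 (local maximum); x = -3 (local minimum); x = -1 (local maximum); x = 1 (local minimum)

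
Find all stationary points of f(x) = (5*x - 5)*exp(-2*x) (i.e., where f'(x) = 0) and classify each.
f'(x) = 5*(3 - 2*x)*exp(-2*x)

Solve f'(x) = 0:
  f'(x) = (15 - 10*x)·exp(-2*x) and exp(-2*x) > 0 for every x, so f'(x) = 0 ⇔ 15 - 10*x = 0.
  Factor: 15 - 10*x = -5*(2*x - 3) = 0.
  ⇒ x = 3/2

f''(x) = 20*(x - 2)*exp(-2*x)
Second-derivative test at each critical point:
  f''(3/2) = -0.4979 < 0 → local maximum

Critical points: x = 3/2 (local maximum)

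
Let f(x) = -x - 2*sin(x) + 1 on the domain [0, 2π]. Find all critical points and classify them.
f'(x) = -2*cos(x) - 1

Solve f'(x) = 0 on [0, 2π]:
  f'(x) = 0 ⇔ cos(x) = -1/2, i.e. x = ±arccos(-1/2) + 2nπ; keep the solutions lying in [0, 2π].
  ⇒ x = 2*pi/3 ≈ 2.0944, 4*pi/3 ≈ 4.1888

f''(x) = 2*sin(x)
Second-derivative test at each critical point:
  f''(2.0944) = 1.7321 > 0 → local minimum
  f''(4.1888) = -1.7321 < 0 → local maximum

Critical points: x = 2*pi/3 ≈ 2.0944 (local minimum); x = 4*pi/3 ≈ 4.1888 (local maximum)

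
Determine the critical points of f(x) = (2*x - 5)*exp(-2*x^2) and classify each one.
f'(x) = 2*(-2*x*(2*x - 5) + 1)*exp(-2*x^2)

Solve f'(x) = 0:
  f'(x) = (-8*x^2 + 20*x + 2)·exp(-2*x^2) and exp(-2*x^2) > 0 for every x, so f'(x) = 0 ⇔ -8*x^2 + 20*x + 2 = 0.
  Factor: -8*x^2 + 20*x + 2 = -2*(4*x^2 - 10*x - 1); 4*x^2 - 10*x - 1 = 0 has no rational roots; quadratic formula: x = (10 ± √116)/8.
  ⇒ x = 5/4 - sqrt(29)/4 ≈ -0.0963, 5/4 + sqrt(29)/4 ≈ 2.5963

f''(x) = 4*(4*x^2*(2*x - 5) - 6*x + 5)*exp(-2*x^2)
Second-derivative test at each critical point:
  f''(-0.0963) = 21.1449 > 0 → local minimum
  f''(2.5963) = -3.008e-05 < 0 → local maximum

Critical points: x = 5/4 - sqrt(29)/4 ≈ -0.0963 (local minimum); x = 5/4 + sqrt(29)/4 ≈ 2.5963 (local maximum)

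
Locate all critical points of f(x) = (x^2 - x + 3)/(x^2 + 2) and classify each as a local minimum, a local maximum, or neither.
f'(x) = (x^2 - 2*x - 2)/(x^4 + 4*x^2 + 4)

Solve f'(x) = 0:
  f'(x) = (x^2 - 2*x - 2)/(x^2 + 2)^2; the denominator is positive wherever f is defined, so f'(x) = 0 ⇔ x^2 - 2*x - 2 = 0.
  x^2 - 2*x - 2 = 0 has no rational roots; quadratic formula: x = (2 ± √12)/2.
  ⇒ x = 1 - sqrt(3) ≈ -0.7321, 1 + sqrt(3) ≈ 2.7321

f''(x) = 2*(-x^3 + 3*x^2 + 6*x - 2)/(x^6 + 6*x^4 + 12*x^2 + 8)
Second-derivative test at each critical point:
  f''(-0.7321) = -0.5387 < 0 → local maximum
  f''(2.7321) = 0.0387 > 0 → local minimum

Critical points: x = 1 - sqrt(3) ≈ -0.7321 (local maximum); x = 1 + sqrt(3) ≈ 2.7321 (local minimum)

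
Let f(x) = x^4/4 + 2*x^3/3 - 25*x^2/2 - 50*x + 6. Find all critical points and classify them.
f'(x) = x^3 + 2*x^2 - 25*x - 50

Solve f'(x) = 0:
  Factor: x^3 + 2*x^2 - 25*x - 50 = (x - 5)*(x + 2)*(x + 5) = 0.
  ⇒ x = -5, -2, 5

f''(x) = 3*x^2 + 4*x - 25
Second-derivative test at each critical point:
  f''(-5) = 30 > 0 → local minimum
  f''(-2) = -21 < 0 → local maximum
  f''(5) = 70 > 0 → local minimum

Critical points: x = -5 (local minimum); x = -2 (local maximum); x = 5 (local minimum)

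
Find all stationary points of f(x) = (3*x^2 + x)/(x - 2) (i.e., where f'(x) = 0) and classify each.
f'(x) = (3*x^2 - 12*x - 2)/(x^2 - 4*x + 4)

Solve f'(x) = 0:
  f'(x) = (3*x^2 - 12*x - 2)/(x - 2)^2; the denominator is positive wherever f is defined, so f'(x) = 0 ⇔ 3*x^2 - 12*x - 2 = 0.
  3*x^2 - 12*x - 2 = 0 has no rational roots; quadratic formula: x = (12 ± √168)/6.
  ⇒ x = 2 - sqrt(42)/3 ≈ -0.1602, 2 + sqrt(42)/3 ≈ 4.1602

f''(x) = 28/(x^3 - 6*x^2 + 12*x - 8)
Second-derivative test at each critical point:
  f''(-0.1602) = -2.7775 < 0 → local maximum
  f''(4.1602) = 2.7775 > 0 → local minimum

Critical points: x = 2 - sqrt(42)/3 ≈ -0.1602 (local maximum); x = 2 + sqrt(42)/3 ≈ 4.1602 (local minimum)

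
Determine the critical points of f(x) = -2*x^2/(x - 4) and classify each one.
f'(x) = 2*x*(8 - x)/(x - 4)^2

Solve f'(x) = 0:
  f'(x) = -2*x*(x - 8)/(x - 4)^2; the denominator is positive wherever f is defined, so f'(x) = 0 ⇔ -2*x^2 + 16*x = 0.
  Factor: -2*x^2 + 16*x = -2*x*(x - 8) = 0.
  ⇒ x = 0, 8

f''(x) = -64/(x^3 - 12*x^2 + 48*x - 64)
Second-derivative test at each critical point:
  f''(0) = 1 > 0 → local minimum
  f''(8) = -1 < 0 → local maximum

Critical points: x = 0 (local minimum); x = 8 (local maximum)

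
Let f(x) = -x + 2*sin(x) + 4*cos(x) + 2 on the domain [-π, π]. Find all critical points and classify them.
f'(x) = -4*sin(x) + 2*cos(x) - 1

Solve f'(x) = 0 on [-π, π]:
  f'(x) = 0 ⇔ -4*sin(x) + 2*cos(x) = 1. Write the left side as R·cos(x + φ) with R = √(2² + 4²) = 2*sqrt(5), cos φ = sqrt(5)/5, sin φ = 2*sqrt(5)/5; then cos(x + φ) = sqrt(5)/10. Solve for x and keep the solutions lying in [-π, π].
  ⇒ x = -pi + atan((-sqrt(19) - 2)/(1 - 2*sqrt(19))) ≈ -2.4524, atan((-2 + sqrt(19))/(1 + 2*sqrt(19))) ≈ 0.2381

f''(x) = -2*sin(x) - 4*cos(x)
Second-derivative test at each critical point:
  f''(-2.4524) = 4.3589 > 0 → local minimum
  f''(0.2381) = -4.3589 < 0 → local maximum

Critical points: x = -pi + atan((-sqrt(19) - 2)/(1 - 2*sqrt(19))) ≈ -2.4524 (local minimum); x = atan((-2 + sqrt(19))/(1 + 2*sqrt(19))) ≈ 0.2381 (local maximum)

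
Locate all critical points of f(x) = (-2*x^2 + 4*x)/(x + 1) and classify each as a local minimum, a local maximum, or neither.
f'(x) = 2*(-x^2 - 2*x + 2)/(x^2 + 2*x + 1)

Solve f'(x) = 0:
  f'(x) = -2*(x^2 + 2*x - 2)/(x + 1)^2; the denominator is positive wherever f is defined, so f'(x) = 0 ⇔ -2*x^2 - 4*x + 4 = 0.
  Factor: -2*x^2 - 4*x + 4 = -2*(x^2 + 2*x - 2); x^2 + 2*x - 2 = 0 has no rational roots; quadratic formula: x = (-2 ± √12)/2.
  ⇒ x = -sqrt(3) - 1 ≈ -2.7321, -1 + sqrt(3) ≈ 0.7321

f''(x) = -12/(x^3 + 3*x^2 + 3*x + 1)
Second-derivative test at each critical point:
  f''(-2.7321) = 2.3094 > 0 → local minimum
  f''(0.7321) = -2.3094 < 0 → local maximum

Critical points: x = -sqrt(3) - 1 ≈ -2.7321 (local minimum); x = -1 + sqrt(3) ≈ 0.7321 (local maximum)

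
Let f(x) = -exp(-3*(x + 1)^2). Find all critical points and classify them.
f'(x) = 6*(x + 1)*exp(-3*(x + 1)^2)

Solve f'(x) = 0:
  f'(x) = (6*x + 6)·exp(-3*(x + 1)^2) and exp(-3*(x + 1)^2) > 0 for every x, so f'(x) = 0 ⇔ 6*x + 6 = 0.
  Factor: 6*x + 6 = 6*(x + 1) = 0.
  ⇒ x = -1

f''(x) = 6*(1 - 6*(x + 1)^2)*exp(-3*(x + 1)^2)
Second-derivative test at each critical point:
  f''(-1) = 6 > 0 → local minimum

Critical points: x = -1 (local minimum)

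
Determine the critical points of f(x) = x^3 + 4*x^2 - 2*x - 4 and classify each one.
f'(x) = 3*x^2 + 8*x - 2

Solve f'(x) = 0:
  3*x^2 + 8*x - 2 = 0 has no rational roots; quadratic formula: x = (-8 ± √88)/6.
  ⇒ x = -sqrt(22)/3 - 4/3 ≈ -2.8968, -4/3 + sqrt(22)/3 ≈ 0.2301

f''(x) = 6*x + 8
Second-derivative test at each critical point:
  f''(-2.8968) = -9.3808 < 0 → local maximum
  f''(0.2301) = 9.3808 > 0 → local minimum

Critical points: x = -sqrt(22)/3 - 4/3 ≈ -2.8968 (local maximum); x = -4/3 + sqrt(22)/3 ≈ 0.2301 (local minimum)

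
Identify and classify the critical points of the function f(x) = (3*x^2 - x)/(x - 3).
f'(x) = 3*(x^2 - 6*x + 1)/(x^2 - 6*x + 9)

Solve f'(x) = 0:
  f'(x) = 3*(x^2 - 6*x + 1)/(x - 3)^2; the denominator is positive wherever f is defined, so f'(x) = 0 ⇔ 3*x^2 - 18*x + 3 = 0.
  Factor: 3*x^2 - 18*x + 3 = 3*(x^2 - 6*x + 1); x^2 - 6*x + 1 = 0 has no rational roots; quadratic formula: x = (6 ± √32)/2.
  ⇒ x = 3 - 2*sqrt(2) ≈ 0.1716, 2*sqrt(2) + 3 ≈ 5.8284

f''(x) = 48/(x^3 - 9*x^2 + 27*x - 27)
Second-derivative test at each critical point:
  f''(0.1716) = -2.1213 < 0 → local maximum
  f''(5.8284) = 2.1213 > 0 → local minimum

Critical points: x = 3 - 2*sqrt(2) ≈ 0.1716 (local maximum); x = 2*sqrt(2) + 3 ≈ 5.8284 (local minimum)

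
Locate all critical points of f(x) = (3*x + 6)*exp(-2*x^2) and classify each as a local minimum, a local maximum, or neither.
f'(x) = 3*(-4*x*(x + 2) + 1)*exp(-2*x^2)

Solve f'(x) = 0:
  f'(x) = (-12*x^2 - 24*x + 3)·exp(-2*x^2) and exp(-2*x^2) > 0 for every x, so f'(x) = 0 ⇔ -12*x^2 - 24*x + 3 = 0.
  Factor: -12*x^2 - 24*x + 3 = -3*(4*x^2 + 8*x - 1); 4*x^2 + 8*x - 1 = 0 has no rational roots; quadratic formula: x = (-8 ± √80)/8.
  ⇒ x = -sqrt(5)/2 - 1 ≈ -2.1180, -1 + sqrt(5)/2 ≈ 0.1180

f''(x) = 12*(4*x^2*(x + 2) - 3*x - 2)*exp(-2*x^2)
Second-derivative test at each critical point:
  f''(-2.1180) = 0.0034 > 0 → local minimum
  f''(0.1180) = -26.0955 < 0 → local maximum

Critical points: x = -sqrt(5)/2 - 1 ≈ -2.1180 (local minimum); x = -1 + sqrt(5)/2 ≈ 0.1180 (local maximum)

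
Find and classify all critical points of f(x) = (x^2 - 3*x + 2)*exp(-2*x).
f'(x) = (-2*x^2 + 8*x - 7)*exp(-2*x)

Solve f'(x) = 0:
  f'(x) = (-2*x^2 + 8*x - 7)·exp(-2*x) and exp(-2*x) > 0 for every x, so f'(x) = 0 ⇔ -2*x^2 + 8*x - 7 = 0.
  2*x^2 - 8*x + 7 = 0 has no rational roots; quadratic formula: x = (8 ± √8)/4.
  ⇒ x = 2 - sqrt(2)/2 ≈ 1.2929, sqrt(2)/2 + 2 ≈ 2.7071

f''(x) = 2*(2*x^2 - 10*x + 11)*exp(-2*x)
Second-derivative test at each critical point:
  f''(1.2929) = 0.2131 > 0 → local minimum
  f''(2.7071) = -0.0126 < 0 → local maximum

Critical points: x = 2 - sqrt(2)/2 ≈ 1.2929 (local minimum); x = sqrt(2)/2 + 2 ≈ 2.7071 (local maximum)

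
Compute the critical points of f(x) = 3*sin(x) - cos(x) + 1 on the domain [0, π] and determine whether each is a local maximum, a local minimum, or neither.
f'(x) = sin(x) + 3*cos(x)

Solve f'(x) = 0 on [0, π]:
  f'(x) = 0 ⇔ 3*cos(x) = -sin(x) ⇔ tan(x) = -3, i.e. x = arctan(-3) + nπ; keep the solutions lying in [0, π].
  ⇒ x = pi - atan(3) ≈ 1.8925

f''(x) = -3*sin(x) + cos(x)
Second-derivative test at each critical point:
  f''(1.8925) = -3.1623 < 0 → local maximum

Critical points: x = pi - atan(3) ≈ 1.8925 (local maximum)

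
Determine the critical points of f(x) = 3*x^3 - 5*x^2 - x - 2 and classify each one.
f'(x) = 9*x^2 - 10*x - 1

Solve f'(x) = 0:
  9*x^2 - 10*x - 1 = 0 has no rational roots; quadratic formula: x = (10 ± √136)/18.
  ⇒ x = 5/9 - sqrt(34)/9 ≈ -0.0923, 5/9 + sqrt(34)/9 ≈ 1.2034

f''(x) = 18*x - 10
Second-derivative test at each critical point:
  f''(-0.0923) = -11.6619 < 0 → local maximum
  f''(1.2034) = 11.6619 > 0 → local minimum

Critical points: x = 5/9 - sqrt(34)/9 ≈ -0.0923 (local maximum); x = 5/9 + sqrt(34)/9 ≈ 1.2034 (local minimum)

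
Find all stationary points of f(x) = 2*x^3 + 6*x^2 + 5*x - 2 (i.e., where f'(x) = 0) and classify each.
f'(x) = 6*x^2 + 12*x + 5

Solve f'(x) = 0:
  6*x^2 + 12*x + 5 = 0 has no rational roots; quadratic formula: x = (-12 ± √24)/12.
  ⇒ x = -1 - sqrt(6)/6 ≈ -1.4082, -1 + sqrt(6)/6 ≈ -0.5918

f''(x) = 12*x + 12
Second-derivative test at each critical point:
  f''(-1.4082) = -4.8990 < 0 → local maximum
  f''(-0.5918) = 4.8990 > 0 → local minimum

Critical points: x = -1 - sqrt(6)/6 ≈ -1.4082 (local maximum); x = -1 + sqrt(6)/6 ≈ -0.5918 (local minimum)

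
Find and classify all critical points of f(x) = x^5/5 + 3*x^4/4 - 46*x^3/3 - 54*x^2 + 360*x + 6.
f'(x) = x^4 + 3*x^3 - 46*x^2 - 108*x + 360

Solve f'(x) = 0:
  Factor: x^4 + 3*x^3 - 46*x^2 - 108*x + 360 = (x - 6)*(x - 2)*(x + 5)*(x + 6) = 0.
  ⇒ x = -6, -5, 2, 6

f''(x) = 4*x^3 + 9*x^2 - 92*x - 108
Second-derivative test at each critical point:
  f''(-6) = -96 < 0 → local maximum
  f''(-5) = 77 > 0 → local minimum
  f''(2) = -224 < 0 → local maximum
  f''(6) = 528 > 0 → local minimum

Critical points: x = -6 (local maximum); x = -5 (local minimum); x = 2 (local maximum); x = 6 (local minimum)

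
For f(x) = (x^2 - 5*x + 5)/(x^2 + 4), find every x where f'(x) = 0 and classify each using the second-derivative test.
f'(x) = (5*x^2 - 2*x - 20)/(x^4 + 8*x^2 + 16)

Solve f'(x) = 0:
  f'(x) = (5*x^2 - 2*x - 20)/(x^2 + 4)^2; the denominator is positive wherever f is defined, so f'(x) = 0 ⇔ 5*x^2 - 2*x - 20 = 0.
  5*x^2 - 2*x - 20 = 0 has no rational roots; quadratic formula: x = (2 ± √404)/10.
  ⇒ x = 1/5 - sqrt(101)/5 ≈ -1.8100, 1/5 + sqrt(101)/5 ≈ 2.2100

f''(x) = 2*(-5*x^3 + 3*x^2 + 60*x - 4)/(x^6 + 12*x^4 + 48*x^2 + 64)
Second-derivative test at each critical point:
  f''(-1.8100) = -0.3797 < 0 → local maximum
  f''(2.2100) = 0.2547 > 0 → local minimum

Critical points: x = 1/5 - sqrt(101)/5 ≈ -1.8100 (local maximum); x = 1/5 + sqrt(101)/5 ≈ 2.2100 (local minimum)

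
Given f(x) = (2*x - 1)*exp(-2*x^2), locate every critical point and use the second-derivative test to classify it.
f'(x) = 2*(-2*x*(2*x - 1) + 1)*exp(-2*x^2)

Solve f'(x) = 0:
  f'(x) = (-8*x^2 + 4*x + 2)·exp(-2*x^2) and exp(-2*x^2) > 0 for every x, so f'(x) = 0 ⇔ -8*x^2 + 4*x + 2 = 0.
  Factor: -8*x^2 + 4*x + 2 = -2*(4*x^2 - 2*x - 1); 4*x^2 - 2*x - 1 = 0 has no rational roots; quadratic formula: x = (2 ± √20)/8.
  ⇒ x = 1/4 - sqrt(5)/4 ≈ -0.3090, 1/4 + sqrt(5)/4 ≈ 0.8090

f''(x) = 4*(4*x^2*(2*x - 1) - 6*x + 1)*exp(-2*x^2)
Second-derivative test at each critical point:
  f''(-0.3090) = 7.3893 > 0 → local minimum
  f''(0.8090) = -2.4157 < 0 → local maximum

Critical points: x = 1/4 - sqrt(5)/4 ≈ -0.3090 (local minimum); x = 1/4 + sqrt(5)/4 ≈ 0.8090 (local maximum)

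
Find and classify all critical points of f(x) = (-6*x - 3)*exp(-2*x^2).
f'(x) = 6*(2*x*(2*x + 1) - 1)*exp(-2*x^2)

Solve f'(x) = 0:
  f'(x) = (24*x^2 + 12*x - 6)·exp(-2*x^2) and exp(-2*x^2) > 0 for every x, so f'(x) = 0 ⇔ 24*x^2 + 12*x - 6 = 0.
  Factor: 24*x^2 + 12*x - 6 = 6*(4*x^2 + 2*x - 1); 4*x^2 + 2*x - 1 = 0 has no rational roots; quadratic formula: x = (-2 ± √20)/8.
  ⇒ x = -sqrt(5)/4 - 1/4 ≈ -0.8090, -1/4 + sqrt(5)/4 ≈ 0.3090

f''(x) = 12*(-8*x^3 - 4*x^2 + 6*x + 1)*exp(-2*x^2)
Second-derivative test at each critical point:
  f''(-0.8090) = -7.2472 < 0 → local maximum
  f''(0.3090) = 22.1678 > 0 → local minimum

Critical points: x = -sqrt(5)/4 - 1/4 ≈ -0.8090 (local maximum); x = -1/4 + sqrt(5)/4 ≈ 0.3090 (local minimum)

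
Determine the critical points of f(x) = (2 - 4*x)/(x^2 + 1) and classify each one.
f'(x) = 4*(x^2 - x - 1)/(x^4 + 2*x^2 + 1)

Solve f'(x) = 0:
  f'(x) = 4*(x^2 - x - 1)/(x^2 + 1)^2; the denominator is positive wherever f is defined, so f'(x) = 0 ⇔ 4*x^2 - 4*x - 4 = 0.
  Factor: 4*x^2 - 4*x - 4 = 4*(x^2 - x - 1); x^2 - x - 1 = 0 has no rational roots; quadratic formula: x = (1 ± √5)/2.
  ⇒ x = 1/2 - sqrt(5)/2 ≈ -0.6180, 1/2 + sqrt(5)/2 ≈ 1.6180

f''(x) = 4*(4*x^2*(1 - 2*x) + (6*x - 1)*(x^2 + 1))/(x^2 + 1)^3
Second-derivative test at each critical point:
  f''(-0.6180) = -4.6833 < 0 → local maximum
  f''(1.6180) = 0.6833 > 0 → local minimum

Critical points: x = 1/2 - sqrt(5)/2 ≈ -0.6180 (local maximum); x = 1/2 + sqrt(5)/2 ≈ 1.6180 (local minimum)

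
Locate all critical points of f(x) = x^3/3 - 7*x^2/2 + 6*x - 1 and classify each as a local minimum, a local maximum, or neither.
f'(x) = x^2 - 7*x + 6

Solve f'(x) = 0:
  Factor: x^2 - 7*x + 6 = (x - 6)*(x - 1) = 0.
  ⇒ x = 1, 6

f''(x) = 2*x - 7
Second-derivative test at each critical point:
  f''(1) = -5 < 0 → local maximum
  f''(6) = 5 > 0 → local minimum

Critical points: x = 1 (local maximum); x = 6 (local minimum)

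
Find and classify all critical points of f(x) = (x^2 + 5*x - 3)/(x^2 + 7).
f'(x) = 5*(-x^2 + 4*x + 7)/(x^4 + 14*x^2 + 49)

Solve f'(x) = 0:
  f'(x) = -5*(x^2 - 4*x - 7)/(x^2 + 7)^2; the denominator is positive wherever f is defined, so f'(x) = 0 ⇔ -5*x^2 + 20*x + 35 = 0.
  Factor: -5*x^2 + 20*x + 35 = -5*(x^2 - 4*x - 7); x^2 - 4*x - 7 = 0 has no rational roots; quadratic formula: x = (4 ± √44)/2.
  ⇒ x = 2 - sqrt(11) ≈ -1.3166, 2 + sqrt(11) ≈ 5.3166

f''(x) = 10*(x^3 - 6*x^2 - 21*x + 14)/(x^6 + 21*x^4 + 147*x^2 + 343)
Second-derivative test at each critical point:
  f''(-1.3166) = 0.4348 > 0 → local minimum
  f''(5.3166) = -0.0267 < 0 → local maximum

Critical points: x = 2 - sqrt(11) ≈ -1.3166 (local minimum); x = 2 + sqrt(11) ≈ 5.3166 (local maximum)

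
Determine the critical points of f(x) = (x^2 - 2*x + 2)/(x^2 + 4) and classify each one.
f'(x) = 2*(x^2 + 2*x - 4)/(x^4 + 8*x^2 + 16)

Solve f'(x) = 0:
  f'(x) = 2*(x^2 + 2*x - 4)/(x^2 + 4)^2; the denominator is positive wherever f is defined, so f'(x) = 0 ⇔ 2*x^2 + 4*x - 8 = 0.
  Factor: 2*x^2 + 4*x - 8 = 2*(x^2 + 2*x - 4); x^2 + 2*x - 4 = 0 has no rational roots; quadratic formula: x = (-2 ± √20)/2.
  ⇒ x = -sqrt(5) - 1 ≈ -3.2361, -1 + sqrt(5) ≈ 1.2361

f''(x) = 4*(-x^3 - 3*x^2 + 12*x + 4)/(x^6 + 12*x^4 + 48*x^2 + 64)
Second-derivative test at each critical point:
  f''(-3.2361) = -0.0427 < 0 → local maximum
  f''(1.2361) = 0.2927 > 0 → local minimum

Critical points: x = -sqrt(5) - 1 ≈ -3.2361 (local maximum); x = -1 + sqrt(5) ≈ 1.2361 (local minimum)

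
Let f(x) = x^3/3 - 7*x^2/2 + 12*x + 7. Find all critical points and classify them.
f'(x) = x^2 - 7*x + 12

Solve f'(x) = 0:
  Factor: x^2 - 7*x + 12 = (x - 4)*(x - 3) = 0.
  ⇒ x = 3, 4

f''(x) = 2*x - 7
Second-derivative test at each critical point:
  f''(3) = -1 < 0 → local maximum
  f''(4) = 1 > 0 → local minimum

Critical points: x = 3 (local maximum); x = 4 (local minimum)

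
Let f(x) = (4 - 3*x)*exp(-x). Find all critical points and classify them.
f'(x) = (3*x - 7)*exp(-x)

Solve f'(x) = 0:
  f'(x) = (3*x - 7)·exp(-x) and exp(-x) > 0 for every x, so f'(x) = 0 ⇔ 3*x - 7 = 0.
  3*x - 7 = 0.
  ⇒ x = 7/3

f''(x) = (10 - 3*x)*exp(-x)
Second-derivative test at each critical point:
  f''(7/3) = 0.2909 > 0 → local minimum

Critical points: x = 7/3 (local minimum)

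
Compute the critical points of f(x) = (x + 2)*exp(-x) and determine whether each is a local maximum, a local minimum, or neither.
f'(x) = (-x - 1)*exp(-x)

Solve f'(x) = 0:
  f'(x) = (-x - 1)·exp(-x) and exp(-x) > 0 for every x, so f'(x) = 0 ⇔ -x - 1 = 0.
  -x - 1 = 0.
  ⇒ x = -1

f''(x) = x*exp(-x)
Second-derivative test at each critical point:
  f''(-1) = -2.7183 < 0 → local maximum

Critical points: x = -1 (local maximum)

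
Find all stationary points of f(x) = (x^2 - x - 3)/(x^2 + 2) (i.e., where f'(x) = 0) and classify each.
f'(x) = (x^2 + 10*x - 2)/(x^4 + 4*x^2 + 4)

Solve f'(x) = 0:
  f'(x) = (x^2 + 10*x - 2)/(x^2 + 2)^2; the denominator is positive wherever f is defined, so f'(x) = 0 ⇔ x^2 + 10*x - 2 = 0.
  x^2 + 10*x - 2 = 0 has no rational roots; quadratic formula: x = (-10 ± √108)/2.
  ⇒ x = -3*sqrt(3) - 5 ≈ -10.1962, -5 + 3*sqrt(3) ≈ 0.1962

f''(x) = 2*(-x^3 - 15*x^2 + 6*x + 10)/(x^6 + 6*x^4 + 12*x^2 + 8)
Second-derivative test at each critical point:
  f''(-10.1962) = -0.0009 < 0 → local maximum
  f''(0.1962) = 2.5009 > 0 → local minimum

Critical points: x = -3*sqrt(3) - 5 ≈ -10.1962 (local maximum); x = -5 + 3*sqrt(3) ≈ 0.1962 (local minimum)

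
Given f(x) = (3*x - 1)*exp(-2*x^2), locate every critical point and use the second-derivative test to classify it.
f'(x) = (-4*x*(3*x - 1) + 3)*exp(-2*x^2)

Solve f'(x) = 0:
  f'(x) = (-12*x^2 + 4*x + 3)·exp(-2*x^2) and exp(-2*x^2) > 0 for every x, so f'(x) = 0 ⇔ -12*x^2 + 4*x + 3 = 0.
  12*x^2 - 4*x - 3 = 0 has no rational roots; quadratic formula: x = (4 ± √160)/24.
  ⇒ x = 1/6 - sqrt(10)/6 ≈ -0.3604, 1/6 + sqrt(10)/6 ≈ 0.6937

f''(x) = 4*(4*x^2*(3*x - 1) - 9*x + 1)*exp(-2*x^2)
Second-derivative test at each critical point:
  f''(-0.3604) = 9.7556 > 0 → local minimum
  f''(0.6937) = -4.8313 < 0 → local maximum

Critical points: x = 1/6 - sqrt(10)/6 ≈ -0.3604 (local minimum); x = 1/6 + sqrt(10)/6 ≈ 0.6937 (local maximum)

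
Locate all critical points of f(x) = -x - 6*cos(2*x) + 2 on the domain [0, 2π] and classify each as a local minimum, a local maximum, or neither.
f'(x) = 12*sin(2*x) - 1

Solve f'(x) = 0 on [0, 2π]:
  f'(x) = 0 ⇔ sin(2*x) = 1/12, i.e. 2*x = arcsin(1/12) + 2nπ or 2*x = π − arcsin(1/12) + 2nπ; keep the solutions lying in [0, 2π].
  ⇒ x = asin(1/12)/2 ≈ 0.0417, -asin(1/12)/2 + pi/2 ≈ 1.5291, asin(1/12)/2 + pi ≈ 3.1833, -asin(1/12)/2 + 3*pi/2 ≈ 4.6707

f''(x) = 24*cos(2*x)
Second-derivative test at each critical point:
  f''(0.0417) = 23.9165 > 0 → local minimum
  f''(1.5291) = -23.9165 < 0 → local maximum
  f''(3.1833) = 23.9165 > 0 → local minimum
  f''(4.6707) = -23.9165 < 0 → local maximum

Critical points: x = asin(1/12)/2 ≈ 0.0417 (local minimum); x = -asin(1/12)/2 + pi/2 ≈ 1.5291 (local maximum); x = asin(1/12)/2 + pi ≈ 3.1833 (local minimum); x = -asin(1/12)/2 + 3*pi/2 ≈ 4.6707 (local maximum)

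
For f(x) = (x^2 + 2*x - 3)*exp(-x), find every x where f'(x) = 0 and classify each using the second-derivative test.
f'(x) = (5 - x^2)*exp(-x)

Solve f'(x) = 0:
  f'(x) = (5 - x^2)·exp(-x) and exp(-x) > 0 for every x, so f'(x) = 0 ⇔ 5 - x^2 = 0.
  x^2 - 5 = 0 has no rational roots; quadratic formula: x = (0 ± √20)/2.
  ⇒ x = -sqrt(5) ≈ -2.2361, sqrt(5) ≈ 2.2361

f''(x) = (x^2 - 2*x - 5)*exp(-x)
Second-derivative test at each critical point:
  f''(-2.2361) = 41.8434 > 0 → local minimum
  f''(2.2361) = -0.4780 < 0 → local maximum

Critical points: x = -sqrt(5) ≈ -2.2361 (local minimum); x = sqrt(5) ≈ 2.2361 (local maximum)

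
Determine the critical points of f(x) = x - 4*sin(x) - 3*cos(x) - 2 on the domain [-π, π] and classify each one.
f'(x) = 3*sin(x) - 4*cos(x) + 1

Solve f'(x) = 0 on [-π, π]:
  f'(x) = 0 ⇔ 3*sin(x) - 4*cos(x) = -1. Write the left side as R·cos(x + φ) with R = √((-4)² + (-3)²) = 5, cos φ = -4/5, sin φ = -3/5; then cos(x + φ) = -1/5. Solve for x and keep the solutions lying in [-π, π].
  ⇒ x = -pi + atan((-8*sqrt(6) - 3)/(4 - 6*sqrt(6))) ≈ -2.0129, atan((-3 + 8*sqrt(6))/(4 + 6*sqrt(6))) ≈ 0.7259

f''(x) = 4*sin(x) + 3*cos(x)
Second-derivative test at each critical point:
  f''(-2.0129) = -4.8990 < 0 → local maximum
  f''(0.7259) = 4.8990 > 0 → local minimum

Critical points: x = -pi + atan((-8*sqrt(6) - 3)/(4 - 6*sqrt(6))) ≈ -2.0129 (local maximum); x = atan((-3 + 8*sqrt(6))/(4 + 6*sqrt(6))) ≈ 0.7259 (local minimum)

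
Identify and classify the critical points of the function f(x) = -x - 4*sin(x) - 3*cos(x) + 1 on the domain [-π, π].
f'(x) = 3*sin(x) - 4*cos(x) - 1

Solve f'(x) = 0 on [-π, π]:
  f'(x) = 0 ⇔ 3*sin(x) - 4*cos(x) = 1. Write the left side as R·cos(x + φ) with R = √((-4)² + (-3)²) = 5, cos φ = -4/5, sin φ = -3/5; then cos(x + φ) = 1/5. Solve for x and keep the solutions lying in [-π, π].
  ⇒ x = -pi + atan((3 - 8*sqrt(6))/(-6*sqrt(6) - 4)) ≈ -2.4157, atan((3 + 8*sqrt(6))/(-4 + 6*sqrt(6))) ≈ 1.1287

f''(x) = 4*sin(x) + 3*cos(x)
Second-derivative test at each critical point:
  f''(-2.4157) = -4.8990 < 0 → local maximum
  f''(1.1287) = 4.8990 > 0 → local minimum

Critical points: x = -pi + atan((3 - 8*sqrt(6))/(-6*sqrt(6) - 4)) ≈ -2.4157 (local maximum); x = atan((3 + 8*sqrt(6))/(-4 + 6*sqrt(6))) ≈ 1.1287 (local minimum)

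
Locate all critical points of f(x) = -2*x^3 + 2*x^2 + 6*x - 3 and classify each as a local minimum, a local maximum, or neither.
f'(x) = -6*x^2 + 4*x + 6

Solve f'(x) = 0:
  Factor: -6*x^2 + 4*x + 6 = -2*(3*x^2 - 2*x - 3); 3*x^2 - 2*x - 3 = 0 has no rational roots; quadratic formula: x = (2 ± √40)/6.
  ⇒ x = 1/3 - sqrt(10)/3 ≈ -0.7208, 1/3 + sqrt(10)/3 ≈ 1.3874

f''(x) = 4 - 12*x
Second-derivative test at each critical point:
  f''(-0.7208) = 12.6491 > 0 → local minimum
  f''(1.3874) = -12.6491 < 0 → local maximum

Critical points: x = 1/3 - sqrt(10)/3 ≈ -0.7208 (local minimum); x = 1/3 + sqrt(10)/3 ≈ 1.3874 (local maximum)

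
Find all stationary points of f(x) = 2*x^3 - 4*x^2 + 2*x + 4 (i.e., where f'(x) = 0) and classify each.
f'(x) = 6*x^2 - 8*x + 2

Solve f'(x) = 0:
  Factor: 6*x^2 - 8*x + 2 = 2*(x - 1)*(3*x - 1) = 0.
  ⇒ x = 1/3, 1

f''(x) = 12*x - 8
Second-derivative test at each critical point:
  f''(1/3) = -4 < 0 → local maximum
  f''(1) = 4 > 0 → local minimum

Critical points: x = 1/3 (local maximum); x = 1 (local minimum)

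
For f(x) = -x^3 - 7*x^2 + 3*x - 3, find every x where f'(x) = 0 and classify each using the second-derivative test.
f'(x) = -3*x^2 - 14*x + 3

Solve f'(x) = 0:
  3*x^2 + 14*x - 3 = 0 has no rational roots; quadratic formula: x = (-14 ± √232)/6.
  ⇒ x = -sqrt(58)/3 - 7/3 ≈ -4.8719, -7/3 + sqrt(58)/3 ≈ 0.2053

f''(x) = -6*x - 14
Second-derivative test at each critical point:
  f''(-4.8719) = 15.2315 > 0 → local minimum
  f''(0.2053) = -15.2315 < 0 → local maximum

Critical points: x = -sqrt(58)/3 - 7/3 ≈ -4.8719 (local minimum); x = -7/3 + sqrt(58)/3 ≈ 0.2053 (local maximum)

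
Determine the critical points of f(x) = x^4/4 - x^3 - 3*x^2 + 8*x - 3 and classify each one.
f'(x) = x^3 - 3*x^2 - 6*x + 8

Solve f'(x) = 0:
  Factor: x^3 - 3*x^2 - 6*x + 8 = (x - 4)*(x - 1)*(x + 2) = 0.
  ⇒ x = -2, 1, 4

f''(x) = 3*x^2 - 6*x - 6
Second-derivative test at each critical point:
  f''(-2) = 18 > 0 → local minimum
  f''(1) = -9 < 0 → local maximum
  f''(4) = 18 > 0 → local minimum

Critical points: x = -2 (local minimum); x = 1 (local maximum); x = 4 (local minimum)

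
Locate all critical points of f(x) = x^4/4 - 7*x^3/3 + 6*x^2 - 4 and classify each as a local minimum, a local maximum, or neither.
f'(x) = x*(x^2 - 7*x + 12)

Solve f'(x) = 0:
  Factor: x^3 - 7*x^2 + 12*x = x*(x - 4)*(x - 3) = 0.
  ⇒ x = 0, 3, 4

f''(x) = 3*x^2 - 14*x + 12
Second-derivative test at each critical point:
  f''(0) = 12 > 0 → local minimum
  f''(3) = -3 < 0 → local maximum
  f''(4) = 4 > 0 → local minimum

Critical points: x = 0 (local minimum); x = 3 (local maximum); x = 4 (local minimum)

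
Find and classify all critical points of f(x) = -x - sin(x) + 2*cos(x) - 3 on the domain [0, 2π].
f'(x) = -2*sin(x) - cos(x) - 1

Solve f'(x) = 0 on [0, 2π]:
  f'(x) = 0 ⇔ -2*sin(x) - cos(x) = 1. Write the left side as R·cos(x + φ) with R = √((-1)² + 2²) = sqrt(5), cos φ = -sqrt(5)/5, sin φ = 2*sqrt(5)/5; then cos(x + φ) = sqrt(5)/5. Solve for x and keep the solutions lying in [0, 2π].
  ⇒ x = pi ≈ 3.1416, -atan(4/3) + 2*pi ≈ 5.3559

f''(x) = sin(x) - 2*cos(x)
Second-derivative test at each critical point:
  f''(3.1416) = 2 > 0 → local minimum
  f''(5.3559) = -2 < 0 → local maximum

Critical points: x = pi ≈ 3.1416 (local minimum); x = -atan(4/3) + 2*pi ≈ 5.3559 (local maximum)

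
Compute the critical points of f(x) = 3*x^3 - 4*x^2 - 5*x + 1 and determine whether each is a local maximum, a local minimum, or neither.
f'(x) = 9*x^2 - 8*x - 5

Solve f'(x) = 0:
  9*x^2 - 8*x - 5 = 0 has no rational roots; quadratic formula: x = (8 ± √244)/18.
  ⇒ x = 4/9 - sqrt(61)/9 ≈ -0.4234, 4/9 + sqrt(61)/9 ≈ 1.3122

f''(x) = 18*x - 8
Second-derivative test at each critical point:
  f''(-0.4234) = -15.6205 < 0 → local maximum
  f''(1.3122) = 15.6205 > 0 → local minimum

Critical points: x = 4/9 - sqrt(61)/9 ≈ -0.4234 (local maximum); x = 4/9 + sqrt(61)/9 ≈ 1.3122 (local minimum)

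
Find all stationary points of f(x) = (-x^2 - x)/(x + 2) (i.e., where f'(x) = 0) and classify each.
f'(x) = (-x^2 - 4*x - 2)/(x^2 + 4*x + 4)

Solve f'(x) = 0:
  f'(x) = -(x^2 + 4*x + 2)/(x + 2)^2; the denominator is positive wherever f is defined, so f'(x) = 0 ⇔ -x^2 - 4*x - 2 = 0.
  x^2 + 4*x + 2 = 0 has no rational roots; quadratic formula: x = (-4 ± √8)/2.
  ⇒ x = -2 - sqrt(2) ≈ -3.4142, -2 + sqrt(2) ≈ -0.5858

f''(x) = -4/(x^3 + 6*x^2 + 12*x + 8)
Second-derivative test at each critical point:
  f''(-3.4142) = 1.4142 > 0 → local minimum
  f''(-0.5858) = -1.4142 < 0 → local maximum

Critical points: x = -2 - sqrt(2) ≈ -3.4142 (local minimum); x = -2 + sqrt(2) ≈ -0.5858 (local maximum)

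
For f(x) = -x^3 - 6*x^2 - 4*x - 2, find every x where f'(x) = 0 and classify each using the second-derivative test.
f'(x) = -3*x^2 - 12*x - 4

Solve f'(x) = 0:
  3*x^2 + 12*x + 4 = 0 has no rational roots; quadratic formula: x = (-12 ± √96)/6.
  ⇒ x = -2 - 2*sqrt(6)/3 ≈ -3.6330, -2 + 2*sqrt(6)/3 ≈ -0.3670

f''(x) = -6*x - 12
Second-derivative test at each critical point:
  f''(-3.6330) = 9.7980 > 0 → local minimum
  f''(-0.3670) = -9.7980 < 0 → local maximum

Critical points: x = -2 - 2*sqrt(6)/3 ≈ -3.6330 (local minimum); x = -2 + 2*sqrt(6)/3 ≈ -0.3670 (local maximum)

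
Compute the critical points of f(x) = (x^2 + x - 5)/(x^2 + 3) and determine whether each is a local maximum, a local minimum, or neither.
f'(x) = (-x^2 + 16*x + 3)/(x^4 + 6*x^2 + 9)

Solve f'(x) = 0:
  f'(x) = -(x^2 - 16*x - 3)/(x^2 + 3)^2; the denominator is positive wherever f is defined, so f'(x) = 0 ⇔ -x^2 + 16*x + 3 = 0.
  x^2 - 16*x - 3 = 0 has no rational roots; quadratic formula: x = (16 ± √268)/2.
  ⇒ x = 8 - sqrt(67) ≈ -0.1854, 8 + sqrt(67) ≈ 16.1854

f''(x) = 2*(x^3 - 24*x^2 - 9*x + 24)/(x^6 + 9*x^4 + 27*x^2 + 27)
Second-derivative test at each critical point:
  f''(-0.1854) = 1.7780 > 0 → local minimum
  f''(16.1854) = -2.332e-04 < 0 → local maximum

Critical points: x = 8 - sqrt(67) ≈ -0.1854 (local minimum); x = 8 + sqrt(67) ≈ 16.1854 (local maximum)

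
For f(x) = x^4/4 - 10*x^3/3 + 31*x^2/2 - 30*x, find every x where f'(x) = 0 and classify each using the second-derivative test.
f'(x) = x^3 - 10*x^2 + 31*x - 30

Solve f'(x) = 0:
  Factor: x^3 - 10*x^2 + 31*x - 30 = (x - 5)*(x - 3)*(x - 2) = 0.
  ⇒ x = 2, 3, 5

f''(x) = 3*x^2 - 20*x + 31
Second-derivative test at each critical point:
  f''(2) = 3 > 0 → local minimum
  f''(3) = -2 < 0 → local maximum
  f''(5) = 6 > 0 → local minimum

Critical points: x = 2 (local minimum); x = 3 (local maximum); x = 5 (local minimum)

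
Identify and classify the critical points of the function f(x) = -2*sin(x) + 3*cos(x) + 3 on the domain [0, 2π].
f'(x) = -3*sin(x) - 2*cos(x)

Solve f'(x) = 0 on [0, 2π]:
  f'(x) = 0 ⇔ -2*cos(x) = 3*sin(x) ⇔ tan(x) = -2/3, i.e. x = arctan(-2/3) + nπ; keep the solutions lying in [0, 2π].
  ⇒ x = pi - atan(2/3) ≈ 2.5536, -atan(2/3) + 2*pi ≈ 5.6952

f''(x) = 2*sin(x) - 3*cos(x)
Second-derivative test at each critical point:
  f''(2.5536) = 3.6056 > 0 → local minimum
  f''(5.6952) = -3.6056 < 0 → local maximum

Critical points: x = pi - atan(2/3) ≈ 2.5536 (local minimum); x = -atan(2/3) + 2*pi ≈ 5.6952 (local maximum)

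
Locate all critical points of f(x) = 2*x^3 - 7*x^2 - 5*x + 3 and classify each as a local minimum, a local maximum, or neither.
f'(x) = 6*x^2 - 14*x - 5

Solve f'(x) = 0:
  6*x^2 - 14*x - 5 = 0 has no rational roots; quadratic formula: x = (14 ± √316)/12.
  ⇒ x = 7/6 - sqrt(79)/6 ≈ -0.3147, 7/6 + sqrt(79)/6 ≈ 2.6480

f''(x) = 12*x - 14
Second-derivative test at each critical point:
  f''(-0.3147) = -17.7764 < 0 → local maximum
  f''(2.6480) = 17.7764 > 0 → local minimum

Critical points: x = 7/6 - sqrt(79)/6 ≈ -0.3147 (local maximum); x = 7/6 + sqrt(79)/6 ≈ 2.6480 (local minimum)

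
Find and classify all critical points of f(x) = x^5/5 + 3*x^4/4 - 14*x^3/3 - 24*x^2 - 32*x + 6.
f'(x) = x^4 + 3*x^3 - 14*x^2 - 48*x - 32

Solve f'(x) = 0:
  Factor: x^4 + 3*x^3 - 14*x^2 - 48*x - 32 = (x - 4)*(x + 1)*(x + 2)*(x + 4) = 0.
  ⇒ x = -4, -2, -1, 4

f''(x) = 4*x^3 + 9*x^2 - 28*x - 48
Second-derivative test at each critical point:
  f''(-4) = -48 < 0 → local maximum
  f''(-2) = 12 > 0 → local minimum
  f''(-1) = -15 < 0 → local maximum
  f''(4) = 240 > 0 → local minimum

Critical points: x = -4 (local maximum); x = -2 (local minimum); x = -1 (local maximum); x = 4 (local minimum)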